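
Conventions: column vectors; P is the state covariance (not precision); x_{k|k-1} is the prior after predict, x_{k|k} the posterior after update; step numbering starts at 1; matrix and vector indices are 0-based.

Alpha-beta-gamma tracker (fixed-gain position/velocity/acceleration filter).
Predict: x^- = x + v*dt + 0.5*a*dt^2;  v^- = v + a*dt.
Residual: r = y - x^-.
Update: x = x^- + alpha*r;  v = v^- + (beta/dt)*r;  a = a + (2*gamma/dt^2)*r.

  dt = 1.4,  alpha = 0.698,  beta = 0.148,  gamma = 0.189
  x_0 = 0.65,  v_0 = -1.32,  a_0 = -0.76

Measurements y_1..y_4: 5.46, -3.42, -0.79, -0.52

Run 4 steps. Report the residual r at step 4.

step 1: x_pred=-1.9428  r=7.4028  x^+=3.2244  v^+=-1.6014  a^+=0.6677
step 2: x_pred=1.6367  r=-5.0567  x^+=-1.8929  v^+=-1.2012  a^+=-0.3075
step 3: x_pred=-3.8760  r=3.0860  x^+=-1.7220  v^+=-1.3055  a^+=0.2876
step 4: x_pred=-3.2679  r=2.7479  x^+=-1.3499  v^+=-0.6124  a^+=0.8176

resid = 2.7479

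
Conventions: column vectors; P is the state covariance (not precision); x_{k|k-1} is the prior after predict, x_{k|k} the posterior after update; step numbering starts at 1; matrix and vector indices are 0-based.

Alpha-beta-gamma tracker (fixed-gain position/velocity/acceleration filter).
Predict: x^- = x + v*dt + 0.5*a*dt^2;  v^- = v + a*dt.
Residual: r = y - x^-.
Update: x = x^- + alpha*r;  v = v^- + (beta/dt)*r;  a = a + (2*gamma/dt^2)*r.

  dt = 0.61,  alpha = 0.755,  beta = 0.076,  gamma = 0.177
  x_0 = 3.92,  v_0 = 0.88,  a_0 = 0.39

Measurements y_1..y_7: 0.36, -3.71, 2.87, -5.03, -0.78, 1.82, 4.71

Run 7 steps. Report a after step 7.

step 1: x_pred=4.5294  r=-4.1694  x^+=1.3815  v^+=0.5984  a^+=-3.5766
step 2: x_pred=1.0811  r=-4.7911  x^+=-2.5362  v^+=-2.1802  a^+=-8.1346
step 3: x_pred=-5.3795  r=8.2495  x^+=0.8489  v^+=-6.1145  a^+=-0.2864
step 4: x_pred=-2.9343  r=-2.0957  x^+=-4.5165  v^+=-6.5503  a^+=-2.2802
step 5: x_pred=-8.9364  r=8.1564  x^+=-2.7783  v^+=-6.9250  a^+=5.4795
step 6: x_pred=-5.9831  r=7.8031  x^+=-0.0918  v^+=-2.6103  a^+=12.9031
step 7: x_pred=0.7166  r=3.9934  x^+=3.7316  v^+=5.7581  a^+=16.7022

a_post = 16.7022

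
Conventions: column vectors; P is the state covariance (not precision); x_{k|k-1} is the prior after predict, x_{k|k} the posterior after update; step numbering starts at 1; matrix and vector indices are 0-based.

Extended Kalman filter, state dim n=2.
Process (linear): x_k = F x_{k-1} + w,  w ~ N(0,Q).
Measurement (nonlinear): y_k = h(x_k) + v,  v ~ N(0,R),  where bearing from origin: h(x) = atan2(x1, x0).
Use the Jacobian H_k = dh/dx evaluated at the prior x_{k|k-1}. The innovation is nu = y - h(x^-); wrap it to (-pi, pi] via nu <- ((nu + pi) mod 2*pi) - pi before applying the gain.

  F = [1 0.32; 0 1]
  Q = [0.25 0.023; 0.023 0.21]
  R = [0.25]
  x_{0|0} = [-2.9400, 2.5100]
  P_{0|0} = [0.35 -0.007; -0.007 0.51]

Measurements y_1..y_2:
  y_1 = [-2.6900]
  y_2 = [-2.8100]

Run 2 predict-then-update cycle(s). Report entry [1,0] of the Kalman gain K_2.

step 1: x^-=[-2.1368, 2.5100]  P^-=[0.6477 0.1792; 0.1792 0.7200]  H_jac=[-0.2310 -0.1966]  S=[0.3287]  K=[-0.5624; -0.5567]  nu=[1.3171]  x^+=[-2.8776, 1.7767]  P^+=[0.5438 0.0763; 0.0763 0.6181]
step 2: x^-=[-2.3090, 1.7767]  P^-=[0.9059 0.2971; 0.2971 0.8281]  H_jac=[-0.2093 -0.2720]  S=[0.3848]  K=[-0.7028; -0.7470]  nu=[0.9874]  x^+=[-3.0030, 1.0391]  P^+=[0.7158 0.0951; 0.0951 0.6134]

K[1,0] = -0.7470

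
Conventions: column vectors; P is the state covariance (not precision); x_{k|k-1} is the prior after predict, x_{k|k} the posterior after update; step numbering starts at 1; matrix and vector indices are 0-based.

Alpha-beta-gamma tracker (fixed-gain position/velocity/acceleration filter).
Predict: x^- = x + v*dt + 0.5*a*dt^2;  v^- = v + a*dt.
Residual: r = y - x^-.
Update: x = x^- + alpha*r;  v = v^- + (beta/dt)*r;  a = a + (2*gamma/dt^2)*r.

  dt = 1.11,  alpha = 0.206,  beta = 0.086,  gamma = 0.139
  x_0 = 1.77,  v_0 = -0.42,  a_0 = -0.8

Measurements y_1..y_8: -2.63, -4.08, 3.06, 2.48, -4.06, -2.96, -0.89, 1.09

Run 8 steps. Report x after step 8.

x_post = 15.5938

step 1: x_pred=0.8110  r=-3.4410  x^+=0.1021  v^+=-1.5746  a^+=-1.5764
step 2: x_pred=-2.6168  r=-1.4632  x^+=-2.9182  v^+=-3.4378  a^+=-1.9065
step 3: x_pred=-7.9086  r=10.9686  x^+=-5.6491  v^+=-4.7042  a^+=0.5683
step 4: x_pred=-10.5206  r=13.0006  x^+=-7.8425  v^+=-3.0661  a^+=3.5017
step 5: x_pred=-9.0886  r=5.0286  x^+=-8.0527  v^+=1.2104  a^+=4.6363
step 6: x_pred=-3.8530  r=0.8930  x^+=-3.6690  v^+=6.4259  a^+=4.8378
step 7: x_pred=6.4440  r=-7.3340  x^+=4.9332  v^+=11.2276  a^+=3.1830
step 8: x_pred=19.3567  r=-18.2667  x^+=15.5938  v^+=13.3454  a^+=-0.9385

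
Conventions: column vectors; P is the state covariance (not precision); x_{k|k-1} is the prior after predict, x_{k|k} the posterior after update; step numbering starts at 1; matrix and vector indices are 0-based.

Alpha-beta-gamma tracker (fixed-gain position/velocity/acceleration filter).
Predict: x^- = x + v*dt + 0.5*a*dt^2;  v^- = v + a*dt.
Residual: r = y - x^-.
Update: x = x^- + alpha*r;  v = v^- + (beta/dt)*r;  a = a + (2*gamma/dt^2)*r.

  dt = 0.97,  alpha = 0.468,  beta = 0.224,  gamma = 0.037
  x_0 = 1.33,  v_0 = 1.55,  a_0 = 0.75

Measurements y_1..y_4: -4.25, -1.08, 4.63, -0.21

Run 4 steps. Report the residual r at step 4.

resid = -4.0668

step 1: x_pred=3.1863  r=-7.4363  x^+=-0.2939  v^+=0.5602  a^+=0.1651
step 2: x_pred=0.3273  r=-1.4073  x^+=-0.3313  v^+=0.3955  a^+=0.0545
step 3: x_pred=0.0779  r=4.5521  x^+=2.2083  v^+=1.4995  a^+=0.4125
step 4: x_pred=3.8568  r=-4.0668  x^+=1.9536  v^+=0.9605  a^+=0.0926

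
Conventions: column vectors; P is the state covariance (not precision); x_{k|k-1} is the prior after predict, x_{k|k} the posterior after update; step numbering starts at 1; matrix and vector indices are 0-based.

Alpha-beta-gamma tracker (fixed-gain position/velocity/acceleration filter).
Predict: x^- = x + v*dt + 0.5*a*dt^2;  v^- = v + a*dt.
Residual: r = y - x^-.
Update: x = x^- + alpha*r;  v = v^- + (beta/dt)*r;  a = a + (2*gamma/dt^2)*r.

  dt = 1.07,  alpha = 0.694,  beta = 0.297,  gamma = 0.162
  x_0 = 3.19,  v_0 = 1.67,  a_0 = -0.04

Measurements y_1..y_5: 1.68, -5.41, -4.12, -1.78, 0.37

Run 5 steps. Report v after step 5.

step 1: x_pred=4.9540  r=-3.2740  x^+=2.6818  v^+=0.7184  a^+=-0.9665
step 2: x_pred=2.8973  r=-8.3073  x^+=-2.8680  v^+=-2.6216  a^+=-3.3174
step 3: x_pred=-7.5721  r=3.4521  x^+=-5.1764  v^+=-5.2130  a^+=-2.3405
step 4: x_pred=-12.0941  r=10.3141  x^+=-4.9361  v^+=-4.8545  a^+=0.5783
step 5: x_pred=-9.7993  r=10.1693  x^+=-2.7418  v^+=-1.4130  a^+=3.4562

v_post = -1.4130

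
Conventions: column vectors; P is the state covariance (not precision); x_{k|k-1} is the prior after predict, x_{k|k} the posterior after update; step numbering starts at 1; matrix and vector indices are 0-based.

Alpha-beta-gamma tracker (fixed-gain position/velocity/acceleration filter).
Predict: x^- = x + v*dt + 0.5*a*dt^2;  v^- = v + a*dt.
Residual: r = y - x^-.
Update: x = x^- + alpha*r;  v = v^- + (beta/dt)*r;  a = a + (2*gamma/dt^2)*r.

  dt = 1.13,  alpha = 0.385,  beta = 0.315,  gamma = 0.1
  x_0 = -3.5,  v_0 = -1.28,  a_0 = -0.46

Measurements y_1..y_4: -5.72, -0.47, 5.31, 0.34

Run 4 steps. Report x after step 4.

step 1: x_pred=-5.2401  r=-0.4799  x^+=-5.4249  v^+=-1.9336  a^+=-0.5352
step 2: x_pred=-7.9515  r=7.4815  x^+=-5.0711  v^+=-0.4528  a^+=0.6367
step 3: x_pred=-5.1763  r=10.4863  x^+=-1.1391  v^+=3.1898  a^+=2.2791
step 4: x_pred=3.9205  r=-3.5805  x^+=2.5420  v^+=4.7671  a^+=1.7183

x_post = 2.5420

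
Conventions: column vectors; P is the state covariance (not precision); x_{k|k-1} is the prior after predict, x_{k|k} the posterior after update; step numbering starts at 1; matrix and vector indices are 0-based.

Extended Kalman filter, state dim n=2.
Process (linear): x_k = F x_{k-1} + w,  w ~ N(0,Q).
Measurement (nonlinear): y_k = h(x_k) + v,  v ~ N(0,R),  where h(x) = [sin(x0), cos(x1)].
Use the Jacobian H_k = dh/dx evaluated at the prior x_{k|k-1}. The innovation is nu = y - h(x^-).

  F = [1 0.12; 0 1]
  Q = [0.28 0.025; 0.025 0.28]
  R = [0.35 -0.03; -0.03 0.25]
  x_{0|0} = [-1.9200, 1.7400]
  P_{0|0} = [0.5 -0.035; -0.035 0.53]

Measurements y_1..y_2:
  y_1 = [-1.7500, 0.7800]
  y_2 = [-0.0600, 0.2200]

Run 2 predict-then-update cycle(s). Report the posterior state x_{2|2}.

x_post = [-0.9929, 1.2013]

step 1: x^-=[-1.7112, 1.7400]  P^-=[0.7792 0.0536; 0.0536 0.8100]  H_jac=[-0.1399 0.0000; 0.0000 -0.9857]  S=[0.3653 -0.0226; -0.0226 1.0370]  K=[-0.3021 -0.0575; -0.0683 -0.7714]  nu=[-0.7598, 0.9484]  x^+=[-1.5362, 1.0603]  P^+=[0.7432 0.0054; 0.0054 0.1936]
step 2: x^-=[-1.4090, 1.0603]  P^-=[1.0273 0.0536; 0.0536 0.4736]  H_jac=[0.1611 0.0000; 0.0000 -0.8725]  S=[0.3767 -0.0375; -0.0375 0.6105]  K=[0.4345 -0.0499; -0.0448 -0.6796]  nu=[0.9269, -0.2686]  x^+=[-0.9929, 1.2013]  P^+=[0.9531 0.0292; 0.0292 0.1932]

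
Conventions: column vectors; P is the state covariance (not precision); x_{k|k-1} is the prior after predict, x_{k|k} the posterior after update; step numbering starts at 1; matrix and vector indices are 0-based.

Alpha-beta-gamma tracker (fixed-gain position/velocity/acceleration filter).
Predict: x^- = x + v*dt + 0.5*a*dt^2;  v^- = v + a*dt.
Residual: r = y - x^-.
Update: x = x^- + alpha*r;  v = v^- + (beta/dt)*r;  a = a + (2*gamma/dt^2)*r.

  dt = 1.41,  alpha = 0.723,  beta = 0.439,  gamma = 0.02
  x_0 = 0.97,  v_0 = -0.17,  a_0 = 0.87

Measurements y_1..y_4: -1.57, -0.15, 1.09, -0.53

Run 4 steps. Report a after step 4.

a_post = 0.6677

step 1: x_pred=1.5951  r=-3.1651  x^+=-0.6933  v^+=0.0712  a^+=0.8063
step 2: x_pred=0.2087  r=-0.3587  x^+=-0.0506  v^+=1.0965  a^+=0.7991
step 3: x_pred=2.2897  r=-1.1997  x^+=1.4223  v^+=1.8497  a^+=0.7750
step 4: x_pred=4.8007  r=-5.3307  x^+=0.9466  v^+=1.2827  a^+=0.6677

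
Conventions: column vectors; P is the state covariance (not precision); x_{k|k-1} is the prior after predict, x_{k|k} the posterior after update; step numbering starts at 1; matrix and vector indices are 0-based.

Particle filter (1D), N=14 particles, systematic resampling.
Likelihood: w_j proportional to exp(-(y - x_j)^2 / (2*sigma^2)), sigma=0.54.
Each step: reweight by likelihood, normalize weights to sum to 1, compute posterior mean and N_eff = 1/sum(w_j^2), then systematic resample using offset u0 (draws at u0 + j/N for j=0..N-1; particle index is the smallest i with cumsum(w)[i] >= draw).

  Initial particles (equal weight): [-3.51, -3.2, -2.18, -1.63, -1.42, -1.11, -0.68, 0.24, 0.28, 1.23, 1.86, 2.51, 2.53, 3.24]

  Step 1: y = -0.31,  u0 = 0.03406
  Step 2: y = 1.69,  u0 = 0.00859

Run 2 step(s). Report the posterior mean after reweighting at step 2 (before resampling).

step 1: w=[0.0000, 0.0000, 0.0010, 0.0205, 0.0491, 0.1356, 0.3212, 0.2418, 0.2236, 0.0070, 0.0001, 0.0000, 0.0000, 0.0000]  mean=-0.3448  Neff=4.2925  idx=[4, 5, 5, 6, 6, 6, 6, 7, 7, 7, 7, 8, 8, 8]
step 2: w=[0.0000, 0.0000, 0.0000, 0.0003, 0.0003, 0.0003, 0.0003, 0.1305, 0.1305, 0.1305, 0.1305, 0.1588, 0.1588, 0.1588]  mean=0.2579  Neff=6.9509  idx=[7, 7, 8, 8, 9, 9, 10, 10, 11, 11, 12, 12, 13, 13]

post_mean = 0.2579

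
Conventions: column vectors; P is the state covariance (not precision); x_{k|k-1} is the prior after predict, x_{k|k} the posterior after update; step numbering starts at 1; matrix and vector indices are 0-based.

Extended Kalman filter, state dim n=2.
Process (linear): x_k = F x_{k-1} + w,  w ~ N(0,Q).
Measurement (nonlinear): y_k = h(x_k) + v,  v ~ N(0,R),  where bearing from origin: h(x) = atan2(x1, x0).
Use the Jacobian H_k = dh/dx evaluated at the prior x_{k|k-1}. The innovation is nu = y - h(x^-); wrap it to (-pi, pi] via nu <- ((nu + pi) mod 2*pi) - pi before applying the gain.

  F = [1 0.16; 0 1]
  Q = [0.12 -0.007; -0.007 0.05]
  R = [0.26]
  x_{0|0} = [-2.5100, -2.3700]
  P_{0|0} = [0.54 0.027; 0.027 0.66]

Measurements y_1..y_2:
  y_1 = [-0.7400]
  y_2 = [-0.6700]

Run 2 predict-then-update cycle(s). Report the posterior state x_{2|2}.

x_post = [-2.2696, -3.4777]

step 1: x^-=[-2.8892, -2.3700]  P^-=[0.6855 0.1256; 0.1256 0.7100]  H_jac=[0.1697 -0.2069]  S=[0.3013]  K=[0.2999; -0.4168]  nu=[1.7146]  x^+=[-2.3750, -3.0846]  P^+=[0.6584 0.1633; 0.1633 0.6577]
step 2: x^-=[-2.8686, -3.0846]  P^-=[0.8475 0.2615; 0.2615 0.7077]  H_jac=[0.1738 -0.1617]  S=[0.2894]  K=[0.3630; -0.2382]  nu=[1.6499]  x^+=[-2.2696, -3.4777]  P^+=[0.8094 0.2865; 0.2865 0.6912]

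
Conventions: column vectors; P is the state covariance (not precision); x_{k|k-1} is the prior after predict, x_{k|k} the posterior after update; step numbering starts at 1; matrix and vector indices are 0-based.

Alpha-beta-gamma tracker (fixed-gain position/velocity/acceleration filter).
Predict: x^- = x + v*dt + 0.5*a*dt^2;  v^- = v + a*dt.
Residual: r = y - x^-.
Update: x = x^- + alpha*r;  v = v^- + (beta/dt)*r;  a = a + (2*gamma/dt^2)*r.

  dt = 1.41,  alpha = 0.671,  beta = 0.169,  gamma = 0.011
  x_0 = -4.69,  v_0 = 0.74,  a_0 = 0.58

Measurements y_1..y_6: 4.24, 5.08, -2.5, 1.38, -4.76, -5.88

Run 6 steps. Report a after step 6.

a_post = 0.2318

step 1: x_pred=-3.0701  r=7.3101  x^+=1.8350  v^+=2.4340  a^+=0.6609
step 2: x_pred=5.9238  r=-0.8438  x^+=5.3576  v^+=3.2647  a^+=0.6516
step 3: x_pred=10.6085  r=-13.1085  x^+=1.8127  v^+=2.6122  a^+=0.5065
step 4: x_pred=5.9994  r=-4.6194  x^+=2.8998  v^+=2.7727  a^+=0.4554
step 5: x_pred=7.2620  r=-12.0220  x^+=-0.8048  v^+=1.9739  a^+=0.3223
step 6: x_pred=2.2988  r=-8.1788  x^+=-3.1892  v^+=1.4481  a^+=0.2318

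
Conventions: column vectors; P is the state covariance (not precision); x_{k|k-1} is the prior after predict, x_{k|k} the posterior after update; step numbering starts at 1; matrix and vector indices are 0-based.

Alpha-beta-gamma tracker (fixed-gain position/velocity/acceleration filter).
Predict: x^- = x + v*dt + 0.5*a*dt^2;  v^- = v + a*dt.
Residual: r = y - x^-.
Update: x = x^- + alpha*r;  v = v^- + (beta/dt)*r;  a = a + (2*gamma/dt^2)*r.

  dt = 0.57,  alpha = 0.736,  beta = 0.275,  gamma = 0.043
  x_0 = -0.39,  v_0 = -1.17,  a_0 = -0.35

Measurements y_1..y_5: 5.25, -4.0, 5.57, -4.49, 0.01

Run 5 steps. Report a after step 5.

step 1: x_pred=-1.1138  r=6.3638  x^+=3.5700  v^+=1.7007  a^+=1.3345
step 2: x_pred=4.7562  r=-8.7562  x^+=-1.6884  v^+=-1.7631  a^+=-0.9833
step 3: x_pred=-2.8531  r=8.4231  x^+=3.3463  v^+=1.7402  a^+=1.2463
step 4: x_pred=4.5407  r=-9.0307  x^+=-2.1059  v^+=-1.9063  a^+=-1.1441
step 5: x_pred=-3.3784  r=3.3884  x^+=-0.8845  v^+=-0.9237  a^+=-0.2472

a_post = -0.2472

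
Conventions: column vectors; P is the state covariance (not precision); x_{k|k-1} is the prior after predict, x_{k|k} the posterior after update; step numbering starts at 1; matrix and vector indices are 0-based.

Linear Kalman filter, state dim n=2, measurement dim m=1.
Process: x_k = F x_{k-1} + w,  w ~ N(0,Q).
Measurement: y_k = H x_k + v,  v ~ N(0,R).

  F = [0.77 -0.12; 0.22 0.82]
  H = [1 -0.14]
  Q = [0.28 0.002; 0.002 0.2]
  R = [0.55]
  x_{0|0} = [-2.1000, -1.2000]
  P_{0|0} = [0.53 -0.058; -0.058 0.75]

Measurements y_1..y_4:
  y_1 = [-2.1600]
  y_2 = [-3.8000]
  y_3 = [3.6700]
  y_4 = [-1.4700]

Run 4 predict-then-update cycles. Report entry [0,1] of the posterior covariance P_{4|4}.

P_post[0,1] = 0.0436

step 1: x^-=[-1.4730, -1.4460]  P^-=[0.6158 -0.0171; -0.0171 0.7090]  S=[1.1844]  K=[0.5219; -0.0983]  nu=[-0.8894]  x^+=[-1.9372, -1.3586]  P^+=[0.2931 0.0436; 0.0436 0.6976]
step 2: x^-=[-1.3286, -1.5402]  P^-=[0.4558 0.0094; 0.0094 0.6990]  S=[1.0169]  K=[0.4469; -0.0870]  nu=[-2.6870]  x^+=[-2.5295, -1.3065]  P^+=[0.2527 0.0489; 0.0489 0.6913]
step 3: x^-=[-1.7910, -1.6278]  P^-=[0.4307 0.0064; 0.0064 0.6947]  S=[0.9925]  K=[0.4331; -0.0916]  nu=[5.2331]  x^+=[0.4752, -2.1070]  P^+=[0.2446 0.0457; 0.0457 0.6864]
step 4: x^-=[0.6188, -1.6232]  P^-=[0.4264 0.0036; 0.0036 0.6899]  S=[0.9890]  K=[0.4307; -0.0941]  nu=[-2.3160]  x^+=[-0.3787, -1.4053]  P^+=[0.2430 0.0436; 0.0436 0.6811]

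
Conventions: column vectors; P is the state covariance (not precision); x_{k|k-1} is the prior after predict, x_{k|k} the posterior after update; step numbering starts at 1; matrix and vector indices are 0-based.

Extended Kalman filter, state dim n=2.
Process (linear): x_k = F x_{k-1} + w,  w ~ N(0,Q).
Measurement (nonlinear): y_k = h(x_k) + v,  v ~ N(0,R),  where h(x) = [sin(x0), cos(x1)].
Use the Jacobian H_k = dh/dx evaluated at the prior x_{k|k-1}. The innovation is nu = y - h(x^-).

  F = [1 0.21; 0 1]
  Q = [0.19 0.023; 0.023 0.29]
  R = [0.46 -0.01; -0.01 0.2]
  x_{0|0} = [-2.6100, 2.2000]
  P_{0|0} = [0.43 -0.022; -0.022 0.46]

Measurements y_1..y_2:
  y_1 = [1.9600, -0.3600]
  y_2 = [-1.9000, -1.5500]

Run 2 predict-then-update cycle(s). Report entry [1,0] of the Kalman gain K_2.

K[1,0] = -0.0300

step 1: x^-=[-2.1480, 2.2000]  P^-=[0.6310 0.0976; 0.0976 0.7500]  H_jac=[-0.5457 0.0000; 0.0000 -0.8085]  S=[0.6479 0.0331; 0.0331 0.6902]  K=[-0.5269 -0.0891; -0.0375 -0.8767]  nu=[2.7980, 0.2285]  x^+=[-3.6427, 1.8948]  P^+=[0.4426 0.0155; 0.0155 0.2164]
step 2: x^-=[-3.2448, 1.8948]  P^-=[0.6486 0.0840; 0.0840 0.5064]  H_jac=[-0.9947 0.0000; 0.0000 -0.9480]  S=[1.1017 0.0692; 0.0692 0.6551]  K=[-0.5818 -0.0601; -0.0300 -0.7297]  nu=[-2.0030, -1.2316]  x^+=[-2.0054, 2.8536]  P^+=[0.2685 0.0065; 0.0065 0.1536]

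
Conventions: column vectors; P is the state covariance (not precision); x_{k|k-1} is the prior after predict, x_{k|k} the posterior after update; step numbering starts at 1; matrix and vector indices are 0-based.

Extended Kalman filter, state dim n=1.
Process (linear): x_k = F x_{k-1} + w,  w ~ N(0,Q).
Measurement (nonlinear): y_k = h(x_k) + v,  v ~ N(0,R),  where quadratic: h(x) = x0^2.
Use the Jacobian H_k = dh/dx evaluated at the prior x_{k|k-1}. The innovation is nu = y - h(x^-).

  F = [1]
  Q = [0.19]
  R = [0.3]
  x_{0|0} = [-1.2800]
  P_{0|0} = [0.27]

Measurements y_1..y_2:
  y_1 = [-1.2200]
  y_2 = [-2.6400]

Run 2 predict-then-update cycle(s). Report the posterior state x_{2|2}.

step 1: x^-=[-1.2800]  P^-=[0.4600]  H_jac=[-2.5600]  S=[3.3147]  K=[-0.3553]  nu=[-2.8584]  x^+=[-0.2645]  P^+=[0.0416]
step 2: x^-=[-0.2645]  P^-=[0.2316]  H_jac=[-0.5290]  S=[0.3648]  K=[-0.3359]  nu=[-2.7100]  x^+=[0.6457]  P^+=[0.1905]

x_post = [0.6457]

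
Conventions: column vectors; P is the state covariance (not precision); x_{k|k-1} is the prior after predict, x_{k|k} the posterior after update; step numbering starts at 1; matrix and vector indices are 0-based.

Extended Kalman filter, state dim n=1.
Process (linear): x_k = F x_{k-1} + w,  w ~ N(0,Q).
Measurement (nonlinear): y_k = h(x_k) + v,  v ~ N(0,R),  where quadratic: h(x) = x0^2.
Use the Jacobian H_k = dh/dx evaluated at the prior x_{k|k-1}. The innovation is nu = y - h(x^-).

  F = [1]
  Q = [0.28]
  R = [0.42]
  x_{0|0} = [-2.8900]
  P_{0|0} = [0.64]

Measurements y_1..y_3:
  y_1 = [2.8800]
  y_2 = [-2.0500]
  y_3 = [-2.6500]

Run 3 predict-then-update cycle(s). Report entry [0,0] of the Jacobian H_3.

step 1: x^-=[-2.8900]  P^-=[0.9200]  H_jac=[-5.7800]  S=[31.1557]  K=[-0.1707]  nu=[-5.4721]  x^+=[-1.9560]  P^+=[0.0124]
step 2: x^-=[-1.9560]  P^-=[0.2924]  H_jac=[-3.9121]  S=[4.8950]  K=[-0.2337]  nu=[-5.8761]  x^+=[-0.5829]  P^+=[0.0251]
step 3: x^-=[-0.5829]  P^-=[0.3051]  H_jac=[-1.1657]  S=[0.8346]  K=[-0.4261]  nu=[-2.9897]  x^+=[0.6912]  P^+=[0.1535]

H_jac[0,0] = -1.1657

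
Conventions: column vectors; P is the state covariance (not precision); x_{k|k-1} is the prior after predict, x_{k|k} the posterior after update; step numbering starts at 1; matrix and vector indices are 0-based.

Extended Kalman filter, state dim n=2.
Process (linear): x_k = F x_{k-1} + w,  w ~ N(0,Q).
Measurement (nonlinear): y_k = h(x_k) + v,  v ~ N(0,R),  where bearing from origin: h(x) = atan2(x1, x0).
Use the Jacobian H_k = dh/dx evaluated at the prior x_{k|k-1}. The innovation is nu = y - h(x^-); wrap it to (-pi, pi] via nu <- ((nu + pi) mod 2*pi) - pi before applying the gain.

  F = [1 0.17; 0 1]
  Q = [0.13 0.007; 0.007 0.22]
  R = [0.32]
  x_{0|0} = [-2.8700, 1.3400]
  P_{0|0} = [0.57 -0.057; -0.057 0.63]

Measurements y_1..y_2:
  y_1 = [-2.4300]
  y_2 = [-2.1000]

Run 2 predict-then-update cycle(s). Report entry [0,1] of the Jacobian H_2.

step 1: x^-=[-2.6422, 1.3400]  P^-=[0.6988 0.0571; 0.0571 0.8500]  H_jac=[-0.1527 -0.3010]  S=[0.4186]  K=[-0.2960; -0.6322]  nu=[1.1809]  x^+=[-2.9917, 0.5935]  P^+=[0.6622 -0.0212; -0.0212 0.6827]
step 2: x^-=[-2.8908, 0.5935]  P^-=[0.8047 0.1018; 0.1018 0.9027]  H_jac=[-0.0681 -0.3319]  S=[0.4278]  K=[-0.2072; -0.7166]  nu=[1.2441]  x^+=[-3.1486, -0.2981]  P^+=[0.7863 0.0383; 0.0383 0.6830]

H_jac[0,1] = -0.3319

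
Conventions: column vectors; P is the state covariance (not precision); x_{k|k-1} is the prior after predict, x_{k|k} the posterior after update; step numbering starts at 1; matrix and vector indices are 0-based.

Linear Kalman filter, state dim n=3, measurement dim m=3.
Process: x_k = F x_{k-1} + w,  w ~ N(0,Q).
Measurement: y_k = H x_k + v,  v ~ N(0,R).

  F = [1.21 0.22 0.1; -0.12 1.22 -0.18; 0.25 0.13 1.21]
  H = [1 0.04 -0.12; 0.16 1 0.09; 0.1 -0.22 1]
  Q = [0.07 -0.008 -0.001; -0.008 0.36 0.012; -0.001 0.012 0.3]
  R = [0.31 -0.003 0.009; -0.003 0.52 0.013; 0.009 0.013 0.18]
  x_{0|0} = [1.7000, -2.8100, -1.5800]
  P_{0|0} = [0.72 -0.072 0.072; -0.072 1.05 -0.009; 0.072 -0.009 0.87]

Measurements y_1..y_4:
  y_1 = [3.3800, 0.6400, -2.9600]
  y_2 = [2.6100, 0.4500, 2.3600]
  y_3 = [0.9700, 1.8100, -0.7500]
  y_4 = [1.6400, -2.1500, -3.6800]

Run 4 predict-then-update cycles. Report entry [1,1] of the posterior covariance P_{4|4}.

step 1: x^-=[1.2808, -3.3478, -1.8521]  P^-=[1.1624 0.0319 0.4415; 0.0319 1.9895 -0.0802; 0.4415 -0.0802 1.6726]  S=[1.3970 0.3172 0.3310; 0.3172 2.5613 -0.2575; 0.3310 -0.2575 2.0826]  K=[0.7552 0.0218 0.1471; -0.0537 0.7681 -0.1436; -0.0683 0.1502 0.8622]  nu=[2.0109, 3.9496, -1.9725]  x^+=[2.5956, -0.1386, -3.0970]  P^+=[0.2369 -0.0273 0.0039; -0.0273 0.3955 0.0734; 0.0039 0.0734 0.1723]
step 2: x^-=[2.8004, 0.0769, -3.1165]  P^-=[0.4274 0.0263 0.1233; 0.0263 0.9335 0.1281; 0.1233 0.1281 0.5974]  S=[0.7188 0.1166 0.0965; 0.1166 1.5043 0.0163; 0.0965 0.0163 0.7940]  K=[0.5533 0.0260 0.1341; -0.0216 0.6338 -0.1044; -0.0406 0.1292 0.7347]  nu=[-0.5675, 0.2055, 5.2134]  x^+=[3.1907, -0.3251, 0.7634]  P^+=[0.1743 -0.0151 0.0087; -0.0151 0.3251 0.0623; 0.0087 0.0623 0.1464]
step 3: x^-=[3.8656, -0.9169, 1.6792]  P^-=[0.3392 0.0326 0.1059; 0.0326 0.8286 0.1109; 0.1059 0.1109 0.5546]  S=[0.6347 0.1058 0.0740; 0.1058 1.3952 0.0148; 0.0740 0.0148 0.7490]  K=[0.4966 0.0301 0.1274; -0.0066 0.6064 -0.1023; -0.0358 0.1225 0.7231]  nu=[-2.6574, 1.9572, -3.0175]  x^+=[2.2202, 0.5959, -0.1679]  P^+=[0.1566 -0.0101 0.0099; -0.0101 0.3103 0.0587; 0.0099 0.0587 0.1434]
step 4: x^-=[2.8008, 0.4908, 0.4293]  P^-=[0.3153 0.0378 0.1016; 0.0378 0.8064 0.1058; 0.1016 0.1058 0.5487]  S=[0.6121 0.1067 0.0668; 0.1067 1.3730 0.0133; 0.0668 0.0133 0.7430]  K=[0.4784 0.0326 0.1244; 0.0003 0.5996 -0.1021; -0.0345 0.1205 0.7218]  nu=[-1.1289, -3.1276, -4.2814]  x^+=[1.6265, -0.9479, -2.9990]  P^+=[0.1509 -0.0080 0.0103; -0.0080 0.3066 0.0577; 0.0103 0.0577 0.1428]

P_post[1,1] = 0.3066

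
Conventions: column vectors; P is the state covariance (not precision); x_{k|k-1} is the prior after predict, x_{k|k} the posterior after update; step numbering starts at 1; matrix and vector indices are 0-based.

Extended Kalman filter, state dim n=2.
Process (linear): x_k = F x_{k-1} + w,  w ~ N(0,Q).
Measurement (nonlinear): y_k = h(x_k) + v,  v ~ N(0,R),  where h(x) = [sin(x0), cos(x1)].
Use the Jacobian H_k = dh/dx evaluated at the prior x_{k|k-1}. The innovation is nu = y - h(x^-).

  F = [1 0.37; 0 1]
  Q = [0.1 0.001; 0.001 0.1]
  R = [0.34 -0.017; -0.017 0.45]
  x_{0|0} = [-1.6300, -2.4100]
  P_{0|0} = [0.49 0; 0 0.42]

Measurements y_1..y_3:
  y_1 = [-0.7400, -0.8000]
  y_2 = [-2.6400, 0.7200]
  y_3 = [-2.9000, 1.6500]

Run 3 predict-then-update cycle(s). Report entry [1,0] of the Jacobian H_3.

H_jac[1,0] = 0.0000

step 1: x^-=[-2.5217, -2.4100]  P^-=[0.6475 0.1564; 0.1564 0.5200]  H_jac=[-0.8139 0.0000; 0.0000 0.6681]  S=[0.7690 -0.1020; -0.1020 0.6821]  K=[-0.6785 0.0517; -0.0999 0.4944]  nu=[-0.1591, -0.0559]  x^+=[-2.4167, -2.4217]  P^+=[0.2845 0.0521; 0.0521 0.3355]
step 2: x^-=[-3.3127, -2.4217]  P^-=[0.4690 0.1772; 0.1772 0.4355]  H_jac=[-0.9854 0.0000; 0.0000 0.6593]  S=[0.7954 -0.1321; -0.1321 0.6393]  K=[-0.5702 0.0649; -0.1501 0.4181]  nu=[-2.8103, 1.4719]  x^+=[-1.6147, -1.3845]  P^+=[0.1979 0.0590; 0.0590 0.2893]
step 3: x^-=[-2.1269, -1.3845]  P^-=[0.3811 0.1670; 0.1670 0.3893]  H_jac=[-0.5279 0.0000; 0.0000 0.9827]  S=[0.4462 -0.1036; -0.1036 0.8259]  K=[-0.4169 0.1464; -0.0927 0.4515]  nu=[-2.0507, 1.4647]  x^+=[-1.0575, -0.5329]  P^+=[0.2732 0.0743; 0.0743 0.2084]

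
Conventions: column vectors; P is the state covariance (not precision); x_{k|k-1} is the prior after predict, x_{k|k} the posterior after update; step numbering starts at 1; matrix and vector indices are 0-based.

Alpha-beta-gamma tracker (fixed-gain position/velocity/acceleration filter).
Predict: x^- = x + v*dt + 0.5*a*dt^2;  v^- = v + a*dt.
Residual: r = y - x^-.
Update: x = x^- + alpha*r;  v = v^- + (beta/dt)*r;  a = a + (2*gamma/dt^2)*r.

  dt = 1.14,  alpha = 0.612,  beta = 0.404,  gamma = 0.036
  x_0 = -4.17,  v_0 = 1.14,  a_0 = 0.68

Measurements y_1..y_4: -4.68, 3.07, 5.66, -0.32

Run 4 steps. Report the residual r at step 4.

step 1: x_pred=-2.4285  r=-2.2515  x^+=-3.8064  v^+=1.1173  a^+=0.5553
step 2: x_pred=-2.1719  r=5.2419  x^+=1.0361  v^+=3.6080  a^+=0.8457
step 3: x_pred=5.6987  r=-0.0387  x^+=5.6750  v^+=4.5583  a^+=0.8435
step 4: x_pred=11.4196  r=-11.7396  x^+=4.2350  v^+=1.3596  a^+=0.1931

resid = -11.7396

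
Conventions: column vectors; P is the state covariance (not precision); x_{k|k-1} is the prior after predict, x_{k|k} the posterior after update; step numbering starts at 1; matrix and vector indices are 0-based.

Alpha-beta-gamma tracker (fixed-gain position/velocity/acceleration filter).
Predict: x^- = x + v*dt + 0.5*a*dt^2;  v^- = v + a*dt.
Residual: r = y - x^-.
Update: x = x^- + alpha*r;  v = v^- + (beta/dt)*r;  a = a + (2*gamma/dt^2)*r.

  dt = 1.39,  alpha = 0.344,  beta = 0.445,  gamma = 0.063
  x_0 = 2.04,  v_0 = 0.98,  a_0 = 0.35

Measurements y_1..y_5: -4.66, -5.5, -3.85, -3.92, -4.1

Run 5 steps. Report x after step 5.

x_post = -7.4133

step 1: x_pred=3.7403  r=-8.4003  x^+=0.8506  v^+=-1.2228  a^+=-0.1978
step 2: x_pred=-1.0402  r=-4.4598  x^+=-2.5744  v^+=-2.9256  a^+=-0.4887
step 3: x_pred=-7.1130  r=3.2630  x^+=-5.9905  v^+=-2.5602  a^+=-0.2759
step 4: x_pred=-9.8157  r=5.8957  x^+=-7.7875  v^+=-1.0562  a^+=0.1086
step 5: x_pred=-9.1507  r=5.0507  x^+=-7.4133  v^+=0.7117  a^+=0.4380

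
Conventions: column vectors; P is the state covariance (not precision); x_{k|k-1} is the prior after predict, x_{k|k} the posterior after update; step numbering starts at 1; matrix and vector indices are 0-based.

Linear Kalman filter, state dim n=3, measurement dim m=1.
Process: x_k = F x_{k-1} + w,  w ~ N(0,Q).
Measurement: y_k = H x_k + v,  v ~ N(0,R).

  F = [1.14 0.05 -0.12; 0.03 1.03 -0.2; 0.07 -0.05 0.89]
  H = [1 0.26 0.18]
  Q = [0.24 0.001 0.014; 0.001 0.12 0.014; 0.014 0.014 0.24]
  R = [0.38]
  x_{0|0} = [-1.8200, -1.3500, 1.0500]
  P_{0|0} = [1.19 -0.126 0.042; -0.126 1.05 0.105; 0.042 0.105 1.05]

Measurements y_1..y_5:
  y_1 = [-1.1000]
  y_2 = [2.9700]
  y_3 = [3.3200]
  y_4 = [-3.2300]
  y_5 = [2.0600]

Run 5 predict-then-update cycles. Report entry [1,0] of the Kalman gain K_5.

step 1: x^-=[-2.2683, -1.6551, 0.8746]  P^-=[1.7772 -0.0509 0.0485; -0.0509 1.2255 -0.1355; 0.0485 -0.1355 1.0769]  S=[2.2532]  K=[0.7867; 0.1080; 0.0919]  nu=[1.4412]  x^+=[-1.1345, -1.4995, 1.0071]  P^+=[0.3826 -0.2423 -0.1144; -0.2423 1.1992 -0.1579; -0.1144 -0.1579 1.0579]
step 2: x^-=[-1.4891, -1.7799, 0.8919]  P^-=[0.7610 -0.1361 -0.1816; -0.1361 1.4863 -0.4001; -0.1816 -0.4001 1.0843]  S=[1.1030]  K=[0.6282; 0.1617; -0.0820]  nu=[4.7614]  x^+=[1.5020, -1.0101, 0.5013]  P^+=[0.3257 -0.2481 -0.1248; -0.2481 1.4575 -0.3855; -0.1248 -0.3855 1.0769]
step 3: x^-=[1.6016, -1.0956, 0.6018]  P^-=[0.6929 -0.0983 -0.2104; -0.0983 1.8546 -0.6284; -0.2104 -0.6284 1.1188]  S=[1.0489]  K=[0.6002; 0.2582; -0.1644]  nu=[1.8949]  x^+=[2.7389, -0.6063, 0.2903]  P^+=[0.3151 -0.2608 -0.1069; -0.2608 1.7847 -0.5839; -0.1069 -0.5839 1.0904]
step 4: x^-=[3.0572, -0.6004, 0.4804]  P^-=[0.6762 -0.0740 -0.2049; -0.0740 2.2830 -0.8322; -0.2049 -0.8322 1.1502]  S=[1.0577]  K=[0.5863; 0.3496; -0.2026]  nu=[-6.2175]  x^+=[-0.5881, -2.7742, 1.7398]  P^+=[0.3127 -0.2908 -0.0793; -0.2908 2.1537 -0.7573; -0.0793 -0.7573 1.1068]
step 5: x^-=[-1.0179, -3.2231, 1.6460]  P^-=[0.6653 -0.0732 -0.1871; -0.0732 2.7444 -1.0166; -0.1871 -1.0166 1.1832]  S=[1.0686]  K=[0.5733; 0.4280; -0.2232]  nu=[3.6196]  x^+=[1.0571, -1.6737, 0.8383]  P^+=[0.3141 -0.3354 -0.0504; -0.3354 2.5487 -0.9145; -0.0504 -0.9145 1.1300]

K[1,0] = 0.4280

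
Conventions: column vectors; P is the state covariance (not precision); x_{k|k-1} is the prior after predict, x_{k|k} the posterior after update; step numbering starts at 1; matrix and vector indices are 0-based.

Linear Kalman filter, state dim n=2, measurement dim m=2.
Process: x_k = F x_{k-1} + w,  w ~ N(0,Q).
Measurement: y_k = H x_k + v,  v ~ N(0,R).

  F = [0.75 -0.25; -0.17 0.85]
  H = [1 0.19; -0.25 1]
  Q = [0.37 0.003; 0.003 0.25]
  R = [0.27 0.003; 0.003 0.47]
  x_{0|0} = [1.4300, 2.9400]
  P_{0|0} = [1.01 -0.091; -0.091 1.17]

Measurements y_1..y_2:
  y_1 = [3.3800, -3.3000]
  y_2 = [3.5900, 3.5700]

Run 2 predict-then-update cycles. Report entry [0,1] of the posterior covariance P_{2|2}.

step 1: x^-=[0.3375, 2.2559]  P^-=[1.0454 -0.4363; -0.4363 1.1508]  S=[1.1911 -0.4552; -0.4552 1.9043]  K=[0.7352 -0.1906; 0.0772 0.6801]  nu=[2.6139, -5.4715]  x^+=[3.3020, -1.2633]  P^+=[0.2048 -0.0362; -0.0362 0.3108]
step 2: x^-=[2.7923, -1.6351]  P^-=[0.5182 -0.1138; -0.1138 0.4909]  S=[0.7627 -0.1416; -0.1416 1.0502]  K=[0.6237 -0.1476; 0.0667 0.5035]  nu=[1.1084, 5.9032]  x^+=[2.6125, 1.4112]  P^+=[0.1726 -0.0243; -0.0243 0.2308]

P_post[0,1] = -0.0243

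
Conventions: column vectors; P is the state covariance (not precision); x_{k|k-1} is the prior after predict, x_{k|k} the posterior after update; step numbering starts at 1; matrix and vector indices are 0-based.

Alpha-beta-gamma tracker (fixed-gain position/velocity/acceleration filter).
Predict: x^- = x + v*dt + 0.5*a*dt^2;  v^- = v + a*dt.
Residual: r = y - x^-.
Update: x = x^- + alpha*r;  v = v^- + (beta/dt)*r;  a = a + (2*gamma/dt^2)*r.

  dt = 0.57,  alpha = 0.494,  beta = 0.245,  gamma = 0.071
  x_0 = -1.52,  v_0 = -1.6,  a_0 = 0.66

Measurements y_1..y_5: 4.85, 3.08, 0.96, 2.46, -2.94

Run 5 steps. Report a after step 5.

a_post = -3.9776

step 1: x_pred=-2.3248  r=7.1748  x^+=1.2196  v^+=1.8601  a^+=3.7958
step 2: x_pred=2.8964  r=0.1836  x^+=2.9871  v^+=4.1026  a^+=3.8760
step 3: x_pred=5.9553  r=-4.9953  x^+=3.4876  v^+=4.1648  a^+=1.6928
step 4: x_pred=6.1366  r=-3.6766  x^+=4.3203  v^+=3.5495  a^+=0.0859
step 5: x_pred=6.3575  r=-9.2975  x^+=1.7645  v^+=-0.3978  a^+=-3.9776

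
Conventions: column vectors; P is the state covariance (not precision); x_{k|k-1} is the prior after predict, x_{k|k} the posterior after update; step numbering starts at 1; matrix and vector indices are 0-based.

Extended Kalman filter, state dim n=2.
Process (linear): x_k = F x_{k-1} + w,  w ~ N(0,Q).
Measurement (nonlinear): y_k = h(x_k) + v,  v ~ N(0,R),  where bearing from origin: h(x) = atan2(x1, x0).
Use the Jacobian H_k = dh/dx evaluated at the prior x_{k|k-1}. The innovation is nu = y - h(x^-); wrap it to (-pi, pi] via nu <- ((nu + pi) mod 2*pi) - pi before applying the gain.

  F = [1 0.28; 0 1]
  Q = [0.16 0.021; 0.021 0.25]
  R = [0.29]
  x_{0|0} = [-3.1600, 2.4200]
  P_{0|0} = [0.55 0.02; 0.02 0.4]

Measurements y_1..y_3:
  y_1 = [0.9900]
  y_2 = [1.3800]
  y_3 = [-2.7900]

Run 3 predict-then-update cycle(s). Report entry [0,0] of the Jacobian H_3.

H_jac[0,0] = -0.3055

step 1: x^-=[-2.4824, 2.4200]  P^-=[0.7526 0.1530; 0.1530 0.6500]  H_jac=[-0.2014 -0.2065]  S=[0.3610]  K=[-0.5073; -0.4573]  nu=[-1.3789]  x^+=[-1.7828, 3.0505]  P^+=[0.6597 0.0693; 0.0693 0.5745]
step 2: x^-=[-0.9287, 3.0505]  P^-=[0.9035 0.2511; 0.2511 0.8245]  H_jac=[-0.3000 -0.0913]  S=[0.3920]  K=[-0.7500; -0.3843]  nu=[-0.4863]  x^+=[-0.5639, 3.2375]  P^+=[0.6830 0.1381; 0.1381 0.7666]
step 3: x^-=[0.3426, 3.2375]  P^-=[0.9804 0.3738; 0.3738 1.0166]  H_jac=[-0.3055 0.0323]  S=[0.3752]  K=[-0.7661; -0.2168]  nu=[2.0278]  x^+=[-1.2109, 2.7979]  P^+=[0.7603 0.3115; 0.3115 0.9990]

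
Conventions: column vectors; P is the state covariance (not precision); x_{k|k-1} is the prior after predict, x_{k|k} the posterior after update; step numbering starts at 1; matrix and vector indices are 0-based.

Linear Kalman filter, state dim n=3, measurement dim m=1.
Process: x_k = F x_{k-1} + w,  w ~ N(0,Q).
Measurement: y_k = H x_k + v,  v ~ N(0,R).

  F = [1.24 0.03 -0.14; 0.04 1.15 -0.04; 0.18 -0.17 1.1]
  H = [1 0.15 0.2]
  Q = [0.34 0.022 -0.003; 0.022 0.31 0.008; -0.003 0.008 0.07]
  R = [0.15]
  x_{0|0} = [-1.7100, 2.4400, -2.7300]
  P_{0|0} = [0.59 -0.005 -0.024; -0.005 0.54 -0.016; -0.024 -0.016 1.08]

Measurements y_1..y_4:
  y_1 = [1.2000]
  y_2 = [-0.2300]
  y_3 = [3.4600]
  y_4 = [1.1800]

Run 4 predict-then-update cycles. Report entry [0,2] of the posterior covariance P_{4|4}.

P_post[0,2] = -0.3701

step 1: x^-=[-1.6650, 2.8468, -3.7256]  P^-=[1.2769 0.0727 -0.0724; 0.0727 1.0279 -0.1631; -0.0724 -0.1631 1.4083]  S=[1.4895]  K=[0.8549; 0.1304; 0.1241]  nu=[3.1831]  x^+=[1.0563, 3.2620, -3.3307]  P^+=[0.1883 -0.0934 -0.2304; -0.0934 1.0026 -0.1872; -0.2304 -0.1872 1.3854]
step 2: x^-=[1.8739, 3.9268, -4.0281]  P^-=[0.7322 -0.0165 -0.4793; -0.0165 1.6478 -0.5128; -0.4793 -0.5128 1.7659]  S=[0.7625]  K=[0.8313; 0.1680; -0.2663]  nu=[-1.8873]  x^+=[0.3049, 3.6098, -3.5255]  P^+=[0.2053 -0.1230 -0.3105; -0.1230 1.6263 -0.4787; -0.3105 -0.4787 1.7118]
step 3: x^-=[0.9800, 4.3044, -4.4368]  P^-=[0.7933 0.0171 -0.6467; 0.0171 2.4975 -1.0287; -0.6467 -1.0287 2.2585]  S=[0.7745]  K=[0.8605; 0.2402; -0.4510]  nu=[2.7217]  x^+=[3.3221, 4.9581, -5.6643]  P^+=[0.2197 -0.1429 -0.3461; -0.1429 2.4528 -0.9448; -0.3461 -0.9448 2.1010]
step 4: x^-=[5.0611, 6.0613, -6.4757]  P^-=[0.8387 0.0976 -0.7777; 0.0976 3.6325 -1.8053; -0.7777 -1.8053 2.9152]  S=[0.7970]  K=[0.8756; 0.3531; -0.5840]  nu=[-3.4952]  x^+=[2.0006, 4.8270, -4.4343]  P^+=[0.2277 -0.1488 -0.3701; -0.1488 3.5331 -1.6409; -0.3701 -1.6409 2.6434]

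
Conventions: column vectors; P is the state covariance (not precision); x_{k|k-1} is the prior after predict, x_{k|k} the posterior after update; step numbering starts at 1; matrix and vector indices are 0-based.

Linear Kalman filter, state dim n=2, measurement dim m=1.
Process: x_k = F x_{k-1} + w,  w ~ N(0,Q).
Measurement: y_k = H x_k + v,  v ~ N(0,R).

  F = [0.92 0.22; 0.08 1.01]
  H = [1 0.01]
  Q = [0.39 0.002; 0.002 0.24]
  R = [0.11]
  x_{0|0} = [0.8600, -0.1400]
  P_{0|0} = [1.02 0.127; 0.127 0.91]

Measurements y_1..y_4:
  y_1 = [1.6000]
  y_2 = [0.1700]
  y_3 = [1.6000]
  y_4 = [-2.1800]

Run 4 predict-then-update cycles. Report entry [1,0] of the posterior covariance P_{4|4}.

P_post[1,0] = 0.0454

step 1: x^-=[0.7604, -0.0726]  P^-=[1.3488 0.3995; 0.3995 1.1953]  S=[1.4669]  K=[0.9222; 0.2805]  nu=[0.8403]  x^+=[1.5354, 0.1631]  P^+=[0.1012 0.0201; 0.0201 1.0799]
step 2: x^-=[1.4484, 0.2876]  P^-=[0.5361 0.2684; 0.2684 1.3455]  S=[0.6516]  K=[0.8269; 0.4326]  nu=[-1.2813]  x^+=[0.3890, -0.2667]  P^+=[0.0906 0.0353; 0.0353 1.2236]
step 3: x^-=[0.2992, -0.2382]  P^-=[0.5402 0.3140; 0.3140 1.4945]  S=[0.6566]  K=[0.8275; 0.5010]  nu=[1.3032]  x^+=[1.3775, 0.4146]  P^+=[0.0906 0.0418; 0.0418 1.3297]
step 4: x^-=[1.3586, 0.5290]  P^-=[0.5480 0.3437; 0.3437 1.6037]  S=[0.6650]  K=[0.8292; 0.5410]  nu=[-3.5439]  x^+=[-1.5799, -1.3881]  P^+=[0.0908 0.0454; 0.0454 1.4091]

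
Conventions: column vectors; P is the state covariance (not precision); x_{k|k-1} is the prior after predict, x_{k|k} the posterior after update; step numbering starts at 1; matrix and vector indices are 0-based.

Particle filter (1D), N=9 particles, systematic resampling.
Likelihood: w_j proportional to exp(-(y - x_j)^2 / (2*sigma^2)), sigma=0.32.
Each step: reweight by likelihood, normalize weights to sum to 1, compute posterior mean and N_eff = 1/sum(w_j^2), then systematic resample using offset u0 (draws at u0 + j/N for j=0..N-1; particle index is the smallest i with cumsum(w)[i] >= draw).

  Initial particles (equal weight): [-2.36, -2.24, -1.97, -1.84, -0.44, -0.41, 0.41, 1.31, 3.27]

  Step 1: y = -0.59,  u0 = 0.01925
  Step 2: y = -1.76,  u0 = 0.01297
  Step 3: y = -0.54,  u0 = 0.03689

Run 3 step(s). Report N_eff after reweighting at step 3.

step 1: w=[0.0000, 0.0000, 0.0001, 0.0003, 0.5097, 0.4857, 0.0043, 0.0000, 0.0000]  mean=-0.4222  Neff=2.0174  idx=[4, 4, 4, 4, 4, 5, 5, 5, 5]
step 2: w=[0.1298, 0.1298, 0.1298, 0.1298, 0.1298, 0.0878, 0.0878, 0.0878, 0.0878]  mean=-0.4295  Neff=8.6932  idx=[0, 0, 1, 2, 3, 4, 5, 6, 7]
step 3: w=[0.1124, 0.1124, 0.1124, 0.1124, 0.1124, 0.1124, 0.1086, 0.1086, 0.1086]  mean=-0.4302  Neff=8.9978  idx=[0, 1, 2, 3, 4, 5, 6, 7, 8]

N_eff = 8.9978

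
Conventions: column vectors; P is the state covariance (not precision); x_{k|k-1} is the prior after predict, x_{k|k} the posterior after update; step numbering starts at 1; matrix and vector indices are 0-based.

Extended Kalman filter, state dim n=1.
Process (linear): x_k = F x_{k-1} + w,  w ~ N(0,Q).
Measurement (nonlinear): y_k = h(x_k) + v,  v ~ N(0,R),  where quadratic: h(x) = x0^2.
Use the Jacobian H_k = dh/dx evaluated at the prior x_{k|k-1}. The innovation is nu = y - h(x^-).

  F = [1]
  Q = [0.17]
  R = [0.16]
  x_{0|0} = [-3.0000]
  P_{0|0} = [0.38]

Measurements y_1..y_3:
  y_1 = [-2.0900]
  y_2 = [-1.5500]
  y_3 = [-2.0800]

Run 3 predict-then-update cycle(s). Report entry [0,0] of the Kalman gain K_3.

K[0,0] = -0.2301

step 1: x^-=[-3.0000]  P^-=[0.5500]  H_jac=[-6.0000]  S=[19.9600]  K=[-0.1653]  nu=[-11.0900]  x^+=[-1.1665]  P^+=[0.0044]
step 2: x^-=[-1.1665]  P^-=[0.1744]  H_jac=[-2.3330]  S=[1.1093]  K=[-0.3668]  nu=[-2.9107]  x^+=[-0.0988]  P^+=[0.0252]
step 3: x^-=[-0.0988]  P^-=[0.1952]  H_jac=[-0.1976]  S=[0.1676]  K=[-0.2301]  nu=[-2.0898]  x^+=[0.3820]  P^+=[0.1863]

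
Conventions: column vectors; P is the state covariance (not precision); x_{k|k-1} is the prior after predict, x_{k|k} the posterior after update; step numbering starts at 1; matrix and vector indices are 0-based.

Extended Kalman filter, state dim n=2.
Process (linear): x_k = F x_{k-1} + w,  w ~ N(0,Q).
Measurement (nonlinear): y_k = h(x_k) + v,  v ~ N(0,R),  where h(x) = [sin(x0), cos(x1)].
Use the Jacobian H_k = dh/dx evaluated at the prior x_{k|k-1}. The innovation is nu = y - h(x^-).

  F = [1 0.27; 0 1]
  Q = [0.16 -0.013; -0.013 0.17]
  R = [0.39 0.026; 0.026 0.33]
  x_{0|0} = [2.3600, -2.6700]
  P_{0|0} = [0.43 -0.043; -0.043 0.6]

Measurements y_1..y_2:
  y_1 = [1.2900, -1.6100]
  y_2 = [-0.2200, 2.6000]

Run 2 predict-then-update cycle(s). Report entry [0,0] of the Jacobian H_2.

H_jac[0,0] = 0.7859

step 1: x^-=[1.6391, -2.6700]  P^-=[0.6105 0.1060; 0.1060 0.7700]  H_jac=[-0.0683 0.0000; 0.0000 0.4543]  S=[0.3928 0.0227; 0.0227 0.4889]  K=[-0.1121 0.1037; -0.0599 0.7183]  nu=[0.2923, -0.7192]  x^+=[1.5318, -3.2041]  P^+=[0.6009 0.0689; 0.0689 0.5183]
step 2: x^-=[0.6667, -3.2041]  P^-=[0.8359 0.1959; 0.1959 0.6883]  H_jac=[0.7859 0.0000; 0.0000 -0.0624]  S=[0.9062 0.0164; 0.0164 0.3327]  K=[0.7262 -0.0725; 0.1723 -0.1377]  nu=[-0.8384, 3.5980]  x^+=[-0.2031, -3.8439]  P^+=[0.3580 0.0810; 0.0810 0.6559]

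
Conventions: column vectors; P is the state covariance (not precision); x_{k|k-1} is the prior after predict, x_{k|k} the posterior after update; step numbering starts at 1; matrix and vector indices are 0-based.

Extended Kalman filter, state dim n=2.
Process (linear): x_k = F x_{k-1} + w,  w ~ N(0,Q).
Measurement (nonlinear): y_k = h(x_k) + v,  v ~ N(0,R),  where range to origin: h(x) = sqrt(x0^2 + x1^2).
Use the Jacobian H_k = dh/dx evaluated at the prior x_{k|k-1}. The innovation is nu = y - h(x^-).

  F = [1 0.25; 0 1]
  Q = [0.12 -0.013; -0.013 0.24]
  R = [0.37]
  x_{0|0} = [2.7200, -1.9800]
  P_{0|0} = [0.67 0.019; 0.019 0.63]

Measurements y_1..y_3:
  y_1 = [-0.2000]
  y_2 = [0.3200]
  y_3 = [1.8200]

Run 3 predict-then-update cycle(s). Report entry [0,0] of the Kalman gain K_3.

K[0,0] = 0.2558

step 1: x^-=[2.2250, -1.9800]  P^-=[0.8389 0.1635; 0.1635 0.8700]  H_jac=[0.7470 -0.6648]  S=[1.0602]  K=[0.4886; -0.4303]  nu=[-3.1784]  x^+=[0.6722, -0.6123]  P^+=[0.5858 0.3864; 0.3864 0.6737]
step 2: x^-=[0.5191, -0.6123]  P^-=[0.9411 0.5418; 0.5418 0.9137]  H_jac=[0.6466 -0.7628]  S=[0.7607]  K=[0.2567; -0.4557]  nu=[-0.4827]  x^+=[0.3952, -0.3924]  P^+=[0.8910 0.6308; 0.6308 0.7558]
step 3: x^-=[0.2971, -0.3924]  P^-=[1.3736 0.8067; 0.8067 0.9958]  H_jac=[0.6036 -0.7973]  S=[0.7270]  K=[0.2558; -0.4222]  nu=[1.3279]  x^+=[0.6368, -0.9530]  P^+=[1.3260 0.8852; 0.8852 0.8662]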